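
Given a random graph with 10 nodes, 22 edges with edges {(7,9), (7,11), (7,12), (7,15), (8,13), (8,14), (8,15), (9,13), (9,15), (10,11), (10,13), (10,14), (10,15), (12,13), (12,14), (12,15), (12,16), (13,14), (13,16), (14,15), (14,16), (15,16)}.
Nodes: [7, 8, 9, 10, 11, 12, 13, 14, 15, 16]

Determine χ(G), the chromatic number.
Clique number ω(G) = 4 (lower bound: χ ≥ ω).
The clique on [12, 13, 14, 16] has size 4, forcing χ ≥ 4, and the coloring below uses 4 colors, so χ(G) = 4.
A valid 4-coloring: color 1: [11, 13, 15]; color 2: [7, 14]; color 3: [8, 9, 10, 12]; color 4: [16].

χ(G) = 4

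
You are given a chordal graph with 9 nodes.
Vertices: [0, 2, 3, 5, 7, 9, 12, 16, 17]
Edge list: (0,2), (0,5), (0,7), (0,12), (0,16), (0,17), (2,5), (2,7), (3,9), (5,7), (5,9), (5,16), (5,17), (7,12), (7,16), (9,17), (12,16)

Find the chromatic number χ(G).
Clique number ω(G) = 4 (lower bound: χ ≥ ω).
The clique on [0, 7, 12, 16] has size 4, forcing χ ≥ 4, and the coloring below uses 4 colors, so χ(G) = 4.
A valid 4-coloring: color 1: [3, 5, 12]; color 2: [0, 9]; color 3: [7, 17]; color 4: [2, 16].

χ(G) = 4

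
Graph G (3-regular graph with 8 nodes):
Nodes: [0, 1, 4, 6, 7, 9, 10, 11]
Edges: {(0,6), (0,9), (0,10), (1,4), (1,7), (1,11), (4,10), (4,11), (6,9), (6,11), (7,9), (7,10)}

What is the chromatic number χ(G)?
Clique number ω(G) = 3 (lower bound: χ ≥ ω).
The clique on [0, 6, 9] has size 3, forcing χ ≥ 3, and the coloring below uses 3 colors, so χ(G) = 3.
A valid 3-coloring: color 1: [0, 7, 11]; color 2: [4, 6]; color 3: [1, 9, 10].

χ(G) = 3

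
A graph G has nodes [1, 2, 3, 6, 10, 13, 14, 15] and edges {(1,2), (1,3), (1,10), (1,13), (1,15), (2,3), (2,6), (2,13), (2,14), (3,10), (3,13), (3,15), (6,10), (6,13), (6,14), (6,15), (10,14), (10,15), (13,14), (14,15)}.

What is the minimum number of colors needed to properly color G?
χ(G) = 4

Clique number ω(G) = 4 (lower bound: χ ≥ ω).
The clique on [1, 2, 3, 13] has size 4, forcing χ ≥ 4, and the coloring below uses 4 colors, so χ(G) = 4.
A valid 4-coloring: color 1: [1, 6]; color 2: [3, 14]; color 3: [2, 10]; color 4: [13, 15].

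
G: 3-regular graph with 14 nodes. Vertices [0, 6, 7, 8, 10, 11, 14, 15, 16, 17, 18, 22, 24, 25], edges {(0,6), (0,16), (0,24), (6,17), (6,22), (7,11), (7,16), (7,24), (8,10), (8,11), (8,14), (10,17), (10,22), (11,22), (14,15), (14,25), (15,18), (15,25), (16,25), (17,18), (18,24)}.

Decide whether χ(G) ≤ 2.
No, G is not 2-colorable

The clique on vertices [14, 15, 25] has size 3 > 2, so it alone needs 3 colors.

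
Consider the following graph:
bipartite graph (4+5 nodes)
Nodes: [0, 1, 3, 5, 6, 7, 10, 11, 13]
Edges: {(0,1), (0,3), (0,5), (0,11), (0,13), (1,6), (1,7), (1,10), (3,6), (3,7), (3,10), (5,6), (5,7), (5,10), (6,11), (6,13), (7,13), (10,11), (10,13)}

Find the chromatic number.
χ(G) = 2

Clique number ω(G) = 2 (lower bound: χ ≥ ω).
The graph is bipartite (no odd cycle), so 2 colors suffice: χ(G) = 2.
A valid 2-coloring: color 1: [0, 6, 7, 10]; color 2: [1, 3, 5, 11, 13].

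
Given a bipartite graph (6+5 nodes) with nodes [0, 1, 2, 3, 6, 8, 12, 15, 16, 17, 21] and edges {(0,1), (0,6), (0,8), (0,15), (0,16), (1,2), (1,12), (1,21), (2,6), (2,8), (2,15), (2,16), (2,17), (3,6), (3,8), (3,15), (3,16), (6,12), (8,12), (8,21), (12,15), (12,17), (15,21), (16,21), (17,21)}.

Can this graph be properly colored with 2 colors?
Yes, G is 2-colorable

A valid 2-coloring: color 1: [0, 2, 3, 12, 21]; color 2: [1, 6, 8, 15, 16, 17].
(χ(G) = 2 ≤ 2.)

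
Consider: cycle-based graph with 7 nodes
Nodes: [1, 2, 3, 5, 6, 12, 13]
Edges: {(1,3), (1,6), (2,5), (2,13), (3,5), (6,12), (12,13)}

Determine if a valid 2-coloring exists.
Odd cycle [1, 3, 5, 2, 13, 12, 6] needs 3 colors (χ ≥ 3).
Hence χ(G) ≥ 3 > 2, so no proper 2-coloring exists.

No, G is not 2-colorable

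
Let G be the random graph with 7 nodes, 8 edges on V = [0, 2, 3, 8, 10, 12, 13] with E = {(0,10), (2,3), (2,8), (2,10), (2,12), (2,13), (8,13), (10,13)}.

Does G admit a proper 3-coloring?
Yes, G is 3-colorable

A valid 3-coloring: color 1: [0, 2]; color 2: [3, 12, 13]; color 3: [8, 10].
(χ(G) = 3 ≤ 3.)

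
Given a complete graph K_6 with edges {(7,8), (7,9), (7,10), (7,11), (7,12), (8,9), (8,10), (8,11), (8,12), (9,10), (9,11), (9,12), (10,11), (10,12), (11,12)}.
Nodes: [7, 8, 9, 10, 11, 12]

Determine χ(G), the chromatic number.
χ(G) = 6

Clique number ω(G) = 6 (lower bound: χ ≥ ω).
The clique on [7, 8, 9, 10, 11, 12] has size 6, forcing χ ≥ 6, and the coloring below uses 6 colors, so χ(G) = 6.
A valid 6-coloring: color 1: [9]; color 2: [7]; color 3: [12]; color 4: [11]; color 5: [10]; color 6: [8].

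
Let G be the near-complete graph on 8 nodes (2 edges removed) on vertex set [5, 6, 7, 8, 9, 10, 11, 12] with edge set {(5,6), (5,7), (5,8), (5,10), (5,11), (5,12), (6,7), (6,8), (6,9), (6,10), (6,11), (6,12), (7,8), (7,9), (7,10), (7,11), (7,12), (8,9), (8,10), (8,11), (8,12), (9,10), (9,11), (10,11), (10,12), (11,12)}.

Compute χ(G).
Clique number ω(G) = 7 (lower bound: χ ≥ ω).
The clique on [5, 6, 7, 8, 10, 11, 12] has size 7, forcing χ ≥ 7, and the coloring below uses 7 colors, so χ(G) = 7.
A valid 7-coloring: color 1: [8]; color 2: [10]; color 3: [7]; color 4: [6]; color 5: [11]; color 6: [5, 9]; color 7: [12].

χ(G) = 7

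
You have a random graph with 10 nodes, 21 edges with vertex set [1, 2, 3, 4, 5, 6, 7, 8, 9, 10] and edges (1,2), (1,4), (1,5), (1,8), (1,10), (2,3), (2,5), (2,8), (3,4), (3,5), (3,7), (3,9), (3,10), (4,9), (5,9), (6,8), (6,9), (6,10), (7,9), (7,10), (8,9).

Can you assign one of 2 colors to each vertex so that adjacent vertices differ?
The clique on vertices [1, 2, 8] has size 3 > 2, so it alone needs 3 colors.

No, G is not 2-colorable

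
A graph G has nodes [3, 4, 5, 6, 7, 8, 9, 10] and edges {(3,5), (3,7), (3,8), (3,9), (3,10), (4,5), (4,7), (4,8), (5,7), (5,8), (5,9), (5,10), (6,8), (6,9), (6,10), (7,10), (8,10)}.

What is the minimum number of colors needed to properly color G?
Clique number ω(G) = 4 (lower bound: χ ≥ ω).
The clique on [3, 5, 8, 10] has size 4, forcing χ ≥ 4, and the coloring below uses 4 colors, so χ(G) = 4.
A valid 4-coloring: color 1: [5, 6]; color 2: [7, 8, 9]; color 3: [3, 4]; color 4: [10].

χ(G) = 4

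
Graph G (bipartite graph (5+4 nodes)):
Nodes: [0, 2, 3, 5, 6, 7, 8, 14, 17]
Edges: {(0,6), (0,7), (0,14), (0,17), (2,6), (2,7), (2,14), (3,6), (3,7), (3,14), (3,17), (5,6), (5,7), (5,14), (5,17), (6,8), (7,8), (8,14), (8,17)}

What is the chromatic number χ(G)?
χ(G) = 2

Clique number ω(G) = 2 (lower bound: χ ≥ ω).
The graph is bipartite (no odd cycle), so 2 colors suffice: χ(G) = 2.
A valid 2-coloring: color 1: [6, 7, 14, 17]; color 2: [0, 2, 3, 5, 8].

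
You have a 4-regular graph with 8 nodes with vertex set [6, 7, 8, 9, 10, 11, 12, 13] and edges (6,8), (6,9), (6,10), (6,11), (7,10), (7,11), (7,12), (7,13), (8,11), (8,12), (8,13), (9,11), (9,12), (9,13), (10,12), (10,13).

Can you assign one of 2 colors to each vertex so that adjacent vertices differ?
The clique on vertices [7, 10, 12] has size 3 > 2, so it alone needs 3 colors.

No, G is not 2-colorable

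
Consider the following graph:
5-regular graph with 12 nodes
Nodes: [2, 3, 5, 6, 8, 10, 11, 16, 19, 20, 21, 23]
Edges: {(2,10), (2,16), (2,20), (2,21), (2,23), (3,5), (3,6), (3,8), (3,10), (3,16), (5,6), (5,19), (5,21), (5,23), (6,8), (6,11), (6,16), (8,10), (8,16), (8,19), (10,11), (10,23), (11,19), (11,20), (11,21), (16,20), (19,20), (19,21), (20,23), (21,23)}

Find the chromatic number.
χ(G) = 4

Clique number ω(G) = 4 (lower bound: χ ≥ ω).
The clique on [3, 6, 8, 16] has size 4, forcing χ ≥ 4, and the coloring below uses 4 colors, so χ(G) = 4.
A valid 4-coloring: color 1: [2, 5, 8, 11]; color 2: [16, 19, 23]; color 3: [3, 20, 21]; color 4: [6, 10].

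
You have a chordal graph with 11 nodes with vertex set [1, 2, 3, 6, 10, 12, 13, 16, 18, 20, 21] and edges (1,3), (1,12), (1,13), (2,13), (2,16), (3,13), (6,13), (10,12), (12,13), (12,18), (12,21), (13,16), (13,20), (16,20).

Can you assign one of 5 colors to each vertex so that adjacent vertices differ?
Yes, G is 5-colorable

A valid 5-coloring: color 1: [10, 13, 18, 21]; color 2: [3, 6, 12, 16]; color 3: [1, 2, 20].
(χ(G) = 3 ≤ 5.)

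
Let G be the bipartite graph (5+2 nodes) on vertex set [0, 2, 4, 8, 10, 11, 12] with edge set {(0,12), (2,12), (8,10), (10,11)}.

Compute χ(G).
χ(G) = 2

Clique number ω(G) = 2 (lower bound: χ ≥ ω).
The graph is bipartite (no odd cycle), so 2 colors suffice: χ(G) = 2.
A valid 2-coloring: color 1: [4, 10, 12]; color 2: [0, 2, 8, 11].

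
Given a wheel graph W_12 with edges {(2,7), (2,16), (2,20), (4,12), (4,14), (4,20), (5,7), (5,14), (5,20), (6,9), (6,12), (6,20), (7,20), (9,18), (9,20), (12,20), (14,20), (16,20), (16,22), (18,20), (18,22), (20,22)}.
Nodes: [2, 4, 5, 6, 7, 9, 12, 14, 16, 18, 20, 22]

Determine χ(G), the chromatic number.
Clique number ω(G) = 3 (lower bound: χ ≥ ω).
Odd cycle [12, 4, 14, 5, 7, 2, 16, 22, 18, 9, 6] needs 3 colors (χ ≥ 3).
Vertex 20 is adjacent to every vertex of [2, 4, 5, 6, 7, 9, 12, 14, 16, 18, 22], which already need 3 colors among themselves, so 20 needs a new color (χ ≥ 4).
The coloring below uses 4 colors, so χ(G) = 4.
A valid 4-coloring: color 1: [20]; color 2: [7, 9, 12, 14, 16]; color 3: [2, 4, 5, 6, 22]; color 4: [18].

χ(G) = 4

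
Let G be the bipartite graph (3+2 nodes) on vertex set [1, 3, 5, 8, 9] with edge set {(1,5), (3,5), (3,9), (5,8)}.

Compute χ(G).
χ(G) = 2

Clique number ω(G) = 2 (lower bound: χ ≥ ω).
The graph is bipartite (no odd cycle), so 2 colors suffice: χ(G) = 2.
A valid 2-coloring: color 1: [5, 9]; color 2: [1, 3, 8].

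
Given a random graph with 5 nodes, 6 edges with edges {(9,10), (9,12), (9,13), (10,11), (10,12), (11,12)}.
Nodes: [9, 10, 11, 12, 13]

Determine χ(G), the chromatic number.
χ(G) = 3

Clique number ω(G) = 3 (lower bound: χ ≥ ω).
The clique on [9, 10, 12] has size 3, forcing χ ≥ 3, and the coloring below uses 3 colors, so χ(G) = 3.
A valid 3-coloring: color 1: [12, 13]; color 2: [9, 11]; color 3: [10].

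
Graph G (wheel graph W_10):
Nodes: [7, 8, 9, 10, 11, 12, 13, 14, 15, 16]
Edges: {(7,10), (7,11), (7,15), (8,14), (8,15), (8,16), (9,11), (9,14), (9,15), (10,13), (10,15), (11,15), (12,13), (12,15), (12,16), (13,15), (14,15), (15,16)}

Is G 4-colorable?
A valid 4-coloring: color 1: [15]; color 2: [7, 13, 14, 16]; color 3: [8, 9, 10, 12]; color 4: [11].
(χ(G) = 4 ≤ 4.)

Yes, G is 4-colorable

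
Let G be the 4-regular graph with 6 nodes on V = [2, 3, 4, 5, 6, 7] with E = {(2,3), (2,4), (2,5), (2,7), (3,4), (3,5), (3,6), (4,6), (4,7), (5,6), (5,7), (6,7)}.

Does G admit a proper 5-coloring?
Yes, G is 5-colorable

A valid 5-coloring: color 1: [3, 7]; color 2: [2, 6]; color 3: [4, 5].
(χ(G) = 3 ≤ 5.)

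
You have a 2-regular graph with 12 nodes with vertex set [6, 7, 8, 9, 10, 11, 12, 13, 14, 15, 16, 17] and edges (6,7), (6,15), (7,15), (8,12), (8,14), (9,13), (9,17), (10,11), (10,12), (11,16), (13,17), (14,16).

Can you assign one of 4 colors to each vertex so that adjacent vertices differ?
A valid 4-coloring: color 1: [6, 9, 11, 12, 14]; color 2: [8, 10, 13, 15, 16]; color 3: [7, 17].
(χ(G) = 3 ≤ 4.)

Yes, G is 4-colorable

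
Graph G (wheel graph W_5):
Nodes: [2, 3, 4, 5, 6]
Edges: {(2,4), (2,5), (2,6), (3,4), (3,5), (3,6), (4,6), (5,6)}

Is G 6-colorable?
Yes, G is 6-colorable

A valid 6-coloring: color 1: [6]; color 2: [2, 3]; color 3: [4, 5].
(χ(G) = 3 ≤ 6.)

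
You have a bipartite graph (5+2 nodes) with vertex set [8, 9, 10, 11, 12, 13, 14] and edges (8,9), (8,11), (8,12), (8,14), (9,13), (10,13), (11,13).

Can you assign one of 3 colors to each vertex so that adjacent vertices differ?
Yes, G is 3-colorable

A valid 3-coloring: color 1: [8, 13]; color 2: [9, 10, 11, 12, 14].
(χ(G) = 2 ≤ 3.)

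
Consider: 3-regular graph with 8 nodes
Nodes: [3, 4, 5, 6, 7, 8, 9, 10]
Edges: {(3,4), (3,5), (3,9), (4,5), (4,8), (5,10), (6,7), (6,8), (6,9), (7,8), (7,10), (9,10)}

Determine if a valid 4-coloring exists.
A valid 4-coloring: color 1: [4, 6, 10]; color 2: [3, 8]; color 3: [5, 7, 9].
(χ(G) = 3 ≤ 4.)

Yes, G is 4-colorable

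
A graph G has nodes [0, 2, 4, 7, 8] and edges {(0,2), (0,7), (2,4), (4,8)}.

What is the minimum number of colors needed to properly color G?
χ(G) = 2

Clique number ω(G) = 2 (lower bound: χ ≥ ω).
The graph is bipartite (no odd cycle), so 2 colors suffice: χ(G) = 2.
A valid 2-coloring: color 1: [2, 7, 8]; color 2: [0, 4].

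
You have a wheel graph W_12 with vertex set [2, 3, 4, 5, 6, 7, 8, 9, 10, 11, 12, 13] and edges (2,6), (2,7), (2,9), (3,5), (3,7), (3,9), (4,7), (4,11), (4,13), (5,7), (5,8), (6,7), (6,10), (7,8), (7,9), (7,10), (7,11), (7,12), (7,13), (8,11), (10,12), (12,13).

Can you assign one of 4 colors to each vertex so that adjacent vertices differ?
Yes, G is 4-colorable

A valid 4-coloring: color 1: [7]; color 2: [2, 3, 8, 10, 13]; color 3: [4, 5, 6, 9, 12]; color 4: [11].
(χ(G) = 4 ≤ 4.)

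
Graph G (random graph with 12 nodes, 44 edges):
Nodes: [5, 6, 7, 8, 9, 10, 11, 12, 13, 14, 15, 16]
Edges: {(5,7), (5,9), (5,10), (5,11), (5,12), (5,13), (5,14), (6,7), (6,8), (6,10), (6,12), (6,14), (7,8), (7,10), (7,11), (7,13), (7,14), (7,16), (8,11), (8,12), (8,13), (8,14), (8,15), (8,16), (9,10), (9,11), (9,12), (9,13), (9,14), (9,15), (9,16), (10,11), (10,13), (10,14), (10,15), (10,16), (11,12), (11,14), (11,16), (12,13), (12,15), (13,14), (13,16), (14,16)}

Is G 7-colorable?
Yes, G is 7-colorable

A valid 7-coloring: color 1: [8, 10]; color 2: [12, 14]; color 3: [6, 11, 13, 15]; color 4: [7, 9]; color 5: [5, 16].
(χ(G) = 5 ≤ 7.)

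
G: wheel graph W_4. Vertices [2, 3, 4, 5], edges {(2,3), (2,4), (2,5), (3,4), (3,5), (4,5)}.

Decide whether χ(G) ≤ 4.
Yes, G is 4-colorable

A valid 4-coloring: color 1: [3]; color 2: [4]; color 3: [2]; color 4: [5].
(χ(G) = 4 ≤ 4.)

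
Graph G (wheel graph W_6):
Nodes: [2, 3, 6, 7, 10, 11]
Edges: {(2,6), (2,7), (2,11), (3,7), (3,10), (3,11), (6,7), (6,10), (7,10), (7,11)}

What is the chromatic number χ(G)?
χ(G) = 4

Clique number ω(G) = 3 (lower bound: χ ≥ ω).
Odd cycle [10, 6, 2, 11, 3] needs 3 colors (χ ≥ 3).
Vertex 7 is adjacent to every vertex of [2, 3, 6, 10, 11], which already need 3 colors among themselves, so 7 needs a new color (χ ≥ 4).
The coloring below uses 4 colors, so χ(G) = 4.
A valid 4-coloring: color 1: [7]; color 2: [10, 11]; color 3: [3, 6]; color 4: [2].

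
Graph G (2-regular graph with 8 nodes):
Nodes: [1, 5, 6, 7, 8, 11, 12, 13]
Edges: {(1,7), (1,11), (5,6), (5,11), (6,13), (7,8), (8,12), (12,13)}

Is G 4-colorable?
Yes, G is 4-colorable

A valid 4-coloring: color 1: [6, 7, 11, 12]; color 2: [1, 5, 8, 13].
(χ(G) = 2 ≤ 4.)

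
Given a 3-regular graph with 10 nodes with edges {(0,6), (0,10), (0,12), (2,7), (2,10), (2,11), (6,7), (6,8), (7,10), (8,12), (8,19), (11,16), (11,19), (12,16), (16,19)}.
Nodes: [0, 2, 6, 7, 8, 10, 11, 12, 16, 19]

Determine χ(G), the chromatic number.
Clique number ω(G) = 3 (lower bound: χ ≥ ω).
The clique on [2, 7, 10] has size 3, forcing χ ≥ 3, and the coloring below uses 3 colors, so χ(G) = 3.
A valid 3-coloring: color 1: [0, 7, 8, 16]; color 2: [6, 10, 11, 12]; color 3: [2, 19].

χ(G) = 3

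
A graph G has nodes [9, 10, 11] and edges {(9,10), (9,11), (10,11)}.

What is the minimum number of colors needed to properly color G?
Clique number ω(G) = 3 (lower bound: χ ≥ ω).
The clique on [9, 10, 11] has size 3, forcing χ ≥ 3, and the coloring below uses 3 colors, so χ(G) = 3.
A valid 3-coloring: color 1: [10]; color 2: [9]; color 3: [11].

χ(G) = 3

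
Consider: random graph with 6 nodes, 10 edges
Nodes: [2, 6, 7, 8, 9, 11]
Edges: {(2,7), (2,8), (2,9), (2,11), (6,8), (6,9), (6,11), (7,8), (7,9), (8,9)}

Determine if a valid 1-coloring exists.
The clique on vertices [2, 7, 8, 9] has size 4 > 1, so it alone needs 4 colors.

No, G is not 1-colorable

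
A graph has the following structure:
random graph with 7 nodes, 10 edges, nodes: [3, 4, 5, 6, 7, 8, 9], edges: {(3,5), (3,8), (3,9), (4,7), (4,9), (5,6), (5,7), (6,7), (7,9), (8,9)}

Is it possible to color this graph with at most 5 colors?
A valid 5-coloring: color 1: [5, 9]; color 2: [7, 8]; color 3: [3, 4, 6].
(χ(G) = 3 ≤ 5.)

Yes, G is 5-colorable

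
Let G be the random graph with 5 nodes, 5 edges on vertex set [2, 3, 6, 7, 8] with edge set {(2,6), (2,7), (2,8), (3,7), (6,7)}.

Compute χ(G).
Clique number ω(G) = 3 (lower bound: χ ≥ ω).
The clique on [2, 6, 7] has size 3, forcing χ ≥ 3, and the coloring below uses 3 colors, so χ(G) = 3.
A valid 3-coloring: color 1: [7, 8]; color 2: [2, 3]; color 3: [6].

χ(G) = 3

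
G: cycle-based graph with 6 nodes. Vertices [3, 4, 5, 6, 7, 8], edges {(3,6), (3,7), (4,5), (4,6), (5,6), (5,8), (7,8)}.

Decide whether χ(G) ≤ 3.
Yes, G is 3-colorable

A valid 3-coloring: color 1: [3, 5]; color 2: [6, 8]; color 3: [4, 7].
(χ(G) = 3 ≤ 3.)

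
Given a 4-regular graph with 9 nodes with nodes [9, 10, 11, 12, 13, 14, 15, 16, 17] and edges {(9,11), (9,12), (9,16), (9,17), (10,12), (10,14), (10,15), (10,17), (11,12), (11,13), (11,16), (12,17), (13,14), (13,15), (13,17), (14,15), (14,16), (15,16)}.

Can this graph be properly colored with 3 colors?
No, G is not 3-colorable

Suppose a proper 3-coloring c exists. The clique [9, 11, 12] takes 3 distinct colors; by symmetry let c(9) = 1, c(11) = 2, c(12) = 3.
- Vertex 16: neighbors [9, 11] already have colors [1, 2] ⇒ c(16) = 3.
- Vertex 17: neighbors [9, 12] already have colors [1, 3] ⇒ c(17) = 2.
- Vertex 10: neighbors [17, 12] already have colors [2, 3] ⇒ c(10) = 1.
- Vertex 14: neighbors [10, 16] already have colors [1, 3] ⇒ c(14) = 2.
- Vertex 15: neighbors [10, 14, 16] already have colors [1, 2, 3] — all 3 colors blocked. Contradiction.
The forced assignments end in a contradiction, so G has no proper 3-coloring (χ ≥ 4).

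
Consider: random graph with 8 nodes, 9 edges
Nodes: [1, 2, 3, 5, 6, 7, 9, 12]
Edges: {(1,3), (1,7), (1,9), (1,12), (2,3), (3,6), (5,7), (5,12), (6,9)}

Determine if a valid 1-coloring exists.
No, G is not 1-colorable

Edge (1,9) forces its endpoints to differ, so 1 color is not enough.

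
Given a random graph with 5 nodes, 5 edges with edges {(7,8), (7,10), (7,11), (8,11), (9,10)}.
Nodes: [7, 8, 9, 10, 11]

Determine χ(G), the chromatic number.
Clique number ω(G) = 3 (lower bound: χ ≥ ω).
The clique on [7, 8, 11] has size 3, forcing χ ≥ 3, and the coloring below uses 3 colors, so χ(G) = 3.
A valid 3-coloring: color 1: [7, 9]; color 2: [8, 10]; color 3: [11].

χ(G) = 3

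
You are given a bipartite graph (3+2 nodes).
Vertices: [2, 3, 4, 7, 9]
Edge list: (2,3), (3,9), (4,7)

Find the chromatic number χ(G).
Clique number ω(G) = 2 (lower bound: χ ≥ ω).
The graph is bipartite (no odd cycle), so 2 colors suffice: χ(G) = 2.
A valid 2-coloring: color 1: [3, 4]; color 2: [2, 7, 9].

χ(G) = 2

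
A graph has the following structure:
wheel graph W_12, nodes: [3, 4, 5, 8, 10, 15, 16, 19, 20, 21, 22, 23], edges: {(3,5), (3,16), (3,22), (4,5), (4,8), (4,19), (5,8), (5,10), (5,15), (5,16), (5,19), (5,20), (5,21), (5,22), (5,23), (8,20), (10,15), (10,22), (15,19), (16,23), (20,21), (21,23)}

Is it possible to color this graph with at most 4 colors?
A valid 4-coloring: color 1: [5]; color 2: [8, 10, 16, 19, 21]; color 3: [4, 15, 20, 22, 23]; color 4: [3].
(χ(G) = 4 ≤ 4.)

Yes, G is 4-colorable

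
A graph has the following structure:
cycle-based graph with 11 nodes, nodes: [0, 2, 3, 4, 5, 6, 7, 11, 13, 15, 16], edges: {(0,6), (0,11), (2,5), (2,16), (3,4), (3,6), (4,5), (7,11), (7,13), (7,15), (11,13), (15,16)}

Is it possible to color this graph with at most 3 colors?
A valid 3-coloring: color 1: [0, 3, 5, 7, 16]; color 2: [2, 4, 6, 11, 15]; color 3: [13].
(χ(G) = 3 ≤ 3.)

Yes, G is 3-colorable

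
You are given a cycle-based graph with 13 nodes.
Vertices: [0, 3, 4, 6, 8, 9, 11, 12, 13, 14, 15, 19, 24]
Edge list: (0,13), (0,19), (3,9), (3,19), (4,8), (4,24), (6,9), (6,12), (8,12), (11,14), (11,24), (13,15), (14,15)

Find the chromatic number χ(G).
χ(G) = 3

Clique number ω(G) = 2 (lower bound: χ ≥ ω).
Odd cycle [11, 24, 4, 8, 12, 6, 9, 3, 19, 0, 13, 15, 14] needs 3 colors (χ ≥ 3).
The coloring below uses 3 colors, so χ(G) = 3.
A valid 3-coloring: color 1: [4, 9, 11, 12, 15, 19]; color 2: [0, 3, 6, 8, 14, 24]; color 3: [13].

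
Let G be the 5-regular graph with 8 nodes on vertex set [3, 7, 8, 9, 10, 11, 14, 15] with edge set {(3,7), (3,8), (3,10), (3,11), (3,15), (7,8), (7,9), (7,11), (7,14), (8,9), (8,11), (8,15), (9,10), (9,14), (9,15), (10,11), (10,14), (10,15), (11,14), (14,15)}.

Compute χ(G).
χ(G) = 4

Clique number ω(G) = 4 (lower bound: χ ≥ ω).
The clique on [9, 10, 14, 15] has size 4, forcing χ ≥ 4, and the coloring below uses 4 colors, so χ(G) = 4.
A valid 4-coloring: color 1: [3, 14]; color 2: [8, 10]; color 3: [7, 15]; color 4: [9, 11].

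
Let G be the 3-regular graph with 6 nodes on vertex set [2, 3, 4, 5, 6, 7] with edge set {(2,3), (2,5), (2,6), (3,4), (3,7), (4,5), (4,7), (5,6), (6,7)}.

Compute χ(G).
Clique number ω(G) = 3 (lower bound: χ ≥ ω).
The clique on [2, 5, 6] has size 3, forcing χ ≥ 3, and the coloring below uses 3 colors, so χ(G) = 3.
A valid 3-coloring: color 1: [5, 7]; color 2: [3, 6]; color 3: [2, 4].

χ(G) = 3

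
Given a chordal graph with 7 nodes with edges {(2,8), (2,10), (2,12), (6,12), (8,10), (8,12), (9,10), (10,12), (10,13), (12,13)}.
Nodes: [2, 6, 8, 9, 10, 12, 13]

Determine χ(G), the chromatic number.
χ(G) = 4

Clique number ω(G) = 4 (lower bound: χ ≥ ω).
The clique on [2, 8, 10, 12] has size 4, forcing χ ≥ 4, and the coloring below uses 4 colors, so χ(G) = 4.
A valid 4-coloring: color 1: [6, 10]; color 2: [9, 12]; color 3: [2, 13]; color 4: [8].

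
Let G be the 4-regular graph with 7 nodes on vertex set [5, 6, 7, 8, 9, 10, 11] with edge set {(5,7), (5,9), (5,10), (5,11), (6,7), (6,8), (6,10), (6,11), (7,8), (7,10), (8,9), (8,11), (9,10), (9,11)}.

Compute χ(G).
Clique number ω(G) = 3 (lower bound: χ ≥ ω).
Suppose a proper 3-coloring c exists. The clique [5, 7, 10] takes 3 distinct colors; by symmetry let c(5) = 1, c(7) = 2, c(10) = 3.
- Vertex 6: neighbors [7, 10] already have colors [2, 3] ⇒ c(6) = 1.
- Vertex 8: neighbors [6, 7] already have colors [1, 2] ⇒ c(8) = 3.
- Vertex 9: neighbors [5, 8] already have colors [1, 3] ⇒ c(9) = 2.
- Vertex 11: neighbors [5, 9, 8] already have colors [1, 2, 3] — all 3 colors blocked. Contradiction.
The forced assignments end in a contradiction, so G has no proper 3-coloring (χ ≥ 4).
The coloring below uses 4 colors, so χ(G) = 4.
A valid 4-coloring: color 1: [7, 11]; color 2: [5, 6]; color 3: [8, 10]; color 4: [9].

χ(G) = 4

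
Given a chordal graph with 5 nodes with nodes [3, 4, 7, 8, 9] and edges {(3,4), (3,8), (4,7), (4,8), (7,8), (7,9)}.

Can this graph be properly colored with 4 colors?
A valid 4-coloring: color 1: [4, 9]; color 2: [8]; color 3: [3, 7].
(χ(G) = 3 ≤ 4.)

Yes, G is 4-colorable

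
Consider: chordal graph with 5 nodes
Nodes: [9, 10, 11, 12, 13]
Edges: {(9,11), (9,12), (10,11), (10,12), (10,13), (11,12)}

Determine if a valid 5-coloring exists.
A valid 5-coloring: color 1: [12, 13]; color 2: [9, 10]; color 3: [11].
(χ(G) = 3 ≤ 5.)

Yes, G is 5-colorable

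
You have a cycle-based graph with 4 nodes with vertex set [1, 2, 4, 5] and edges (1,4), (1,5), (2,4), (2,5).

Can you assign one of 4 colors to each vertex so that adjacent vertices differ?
Yes, G is 4-colorable

A valid 4-coloring: color 1: [1, 2]; color 2: [4, 5].
(χ(G) = 2 ≤ 4.)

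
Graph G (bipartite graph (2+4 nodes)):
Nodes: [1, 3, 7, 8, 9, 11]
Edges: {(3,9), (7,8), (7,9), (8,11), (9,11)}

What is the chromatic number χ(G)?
Clique number ω(G) = 2 (lower bound: χ ≥ ω).
The graph is bipartite (no odd cycle), so 2 colors suffice: χ(G) = 2.
A valid 2-coloring: color 1: [1, 8, 9]; color 2: [3, 7, 11].

χ(G) = 2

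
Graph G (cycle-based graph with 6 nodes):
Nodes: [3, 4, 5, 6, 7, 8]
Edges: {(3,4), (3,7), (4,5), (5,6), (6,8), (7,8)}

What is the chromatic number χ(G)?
Clique number ω(G) = 2 (lower bound: χ ≥ ω).
The graph is bipartite (no odd cycle), so 2 colors suffice: χ(G) = 2.
A valid 2-coloring: color 1: [3, 5, 8]; color 2: [4, 6, 7].

χ(G) = 2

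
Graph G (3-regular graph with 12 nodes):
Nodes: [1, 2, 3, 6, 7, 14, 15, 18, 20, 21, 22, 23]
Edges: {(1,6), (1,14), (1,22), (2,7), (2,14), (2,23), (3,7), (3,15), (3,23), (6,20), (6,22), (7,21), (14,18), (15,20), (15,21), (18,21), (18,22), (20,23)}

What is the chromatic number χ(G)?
Clique number ω(G) = 3 (lower bound: χ ≥ ω).
The clique on [1, 6, 22] has size 3, forcing χ ≥ 3, and the coloring below uses 3 colors, so χ(G) = 3.
A valid 3-coloring: color 1: [6, 7, 14, 15, 23]; color 2: [1, 2, 3, 18, 20]; color 3: [21, 22].

χ(G) = 3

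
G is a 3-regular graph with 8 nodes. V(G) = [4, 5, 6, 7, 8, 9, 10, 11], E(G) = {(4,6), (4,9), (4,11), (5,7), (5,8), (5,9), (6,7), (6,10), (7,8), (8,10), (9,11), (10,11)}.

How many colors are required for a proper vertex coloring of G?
Clique number ω(G) = 3 (lower bound: χ ≥ ω).
The clique on [4, 9, 11] has size 3, forcing χ ≥ 3, and the coloring below uses 3 colors, so χ(G) = 3.
A valid 3-coloring: color 1: [6, 8, 9]; color 2: [5, 11]; color 3: [4, 7, 10].

χ(G) = 3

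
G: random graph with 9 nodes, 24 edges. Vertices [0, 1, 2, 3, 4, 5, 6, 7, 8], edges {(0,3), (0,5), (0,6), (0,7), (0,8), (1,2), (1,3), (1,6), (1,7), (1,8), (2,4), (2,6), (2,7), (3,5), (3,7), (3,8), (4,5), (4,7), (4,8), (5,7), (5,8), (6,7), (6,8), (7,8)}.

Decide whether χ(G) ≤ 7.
A valid 7-coloring: color 1: [7]; color 2: [2, 8]; color 3: [0, 1, 4]; color 4: [5, 6]; color 5: [3].
(χ(G) = 5 ≤ 7.)

Yes, G is 7-colorable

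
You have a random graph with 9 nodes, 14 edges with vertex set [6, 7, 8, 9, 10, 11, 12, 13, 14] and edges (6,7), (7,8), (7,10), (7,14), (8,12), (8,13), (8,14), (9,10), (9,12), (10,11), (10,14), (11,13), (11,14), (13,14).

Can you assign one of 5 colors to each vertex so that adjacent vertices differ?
A valid 5-coloring: color 1: [6, 12, 14]; color 2: [8, 10]; color 3: [7, 9, 13]; color 4: [11].
(χ(G) = 4 ≤ 5.)

Yes, G is 5-colorable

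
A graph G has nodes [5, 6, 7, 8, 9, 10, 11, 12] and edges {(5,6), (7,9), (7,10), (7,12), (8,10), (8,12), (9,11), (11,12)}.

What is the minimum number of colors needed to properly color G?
χ(G) = 2

Clique number ω(G) = 2 (lower bound: χ ≥ ω).
The graph is bipartite (no odd cycle), so 2 colors suffice: χ(G) = 2.
A valid 2-coloring: color 1: [5, 7, 8, 11]; color 2: [6, 9, 10, 12].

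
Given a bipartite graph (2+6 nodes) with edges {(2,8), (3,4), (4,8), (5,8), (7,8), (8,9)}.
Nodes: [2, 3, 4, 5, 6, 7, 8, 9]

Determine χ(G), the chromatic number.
Clique number ω(G) = 2 (lower bound: χ ≥ ω).
The graph is bipartite (no odd cycle), so 2 colors suffice: χ(G) = 2.
A valid 2-coloring: color 1: [3, 6, 8]; color 2: [2, 4, 5, 7, 9].

χ(G) = 2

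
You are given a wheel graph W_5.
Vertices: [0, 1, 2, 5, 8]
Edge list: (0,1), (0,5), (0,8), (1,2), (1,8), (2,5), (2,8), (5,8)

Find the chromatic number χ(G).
Clique number ω(G) = 3 (lower bound: χ ≥ ω).
The clique on [0, 1, 8] has size 3, forcing χ ≥ 3, and the coloring below uses 3 colors, so χ(G) = 3.
A valid 3-coloring: color 1: [8]; color 2: [1, 5]; color 3: [0, 2].

χ(G) = 3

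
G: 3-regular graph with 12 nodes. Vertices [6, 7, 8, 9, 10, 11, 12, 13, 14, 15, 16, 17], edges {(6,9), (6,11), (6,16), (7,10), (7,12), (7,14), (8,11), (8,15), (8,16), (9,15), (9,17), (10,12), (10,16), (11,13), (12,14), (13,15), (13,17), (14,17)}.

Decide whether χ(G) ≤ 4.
A valid 4-coloring: color 1: [8, 9, 10, 13, 14]; color 2: [7, 11, 15, 16, 17]; color 3: [6, 12].
(χ(G) = 3 ≤ 4.)

Yes, G is 4-colorable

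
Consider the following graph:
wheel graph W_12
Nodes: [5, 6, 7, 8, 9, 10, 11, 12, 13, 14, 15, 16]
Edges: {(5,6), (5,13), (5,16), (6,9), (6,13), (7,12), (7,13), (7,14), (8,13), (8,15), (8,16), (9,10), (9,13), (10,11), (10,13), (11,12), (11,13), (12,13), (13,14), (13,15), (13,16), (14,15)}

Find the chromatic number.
Clique number ω(G) = 3 (lower bound: χ ≥ ω).
Odd cycle [12, 7, 14, 15, 8, 16, 5, 6, 9, 10, 11] needs 3 colors (χ ≥ 3).
Vertex 13 is adjacent to every vertex of [5, 6, 7, 8, 9, 10, 11, 12, 14, 15, 16], which already need 3 colors among themselves, so 13 needs a new color (χ ≥ 4).
The coloring below uses 4 colors, so χ(G) = 4.
A valid 4-coloring: color 1: [13]; color 2: [5, 8, 10, 12, 14]; color 3: [6, 7, 11, 15, 16]; color 4: [9].

χ(G) = 4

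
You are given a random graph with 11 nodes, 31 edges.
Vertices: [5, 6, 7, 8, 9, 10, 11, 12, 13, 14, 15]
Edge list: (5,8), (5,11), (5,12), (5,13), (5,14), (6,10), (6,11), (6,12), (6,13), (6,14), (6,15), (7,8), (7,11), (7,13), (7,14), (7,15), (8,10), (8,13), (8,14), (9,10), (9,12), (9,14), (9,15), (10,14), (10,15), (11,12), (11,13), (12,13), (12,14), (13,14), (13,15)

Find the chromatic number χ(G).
Clique number ω(G) = 4 (lower bound: χ ≥ ω).
The clique on [5, 11, 12, 13] has size 4, forcing χ ≥ 4, and the coloring below uses 4 colors, so χ(G) = 4.
A valid 4-coloring: color 1: [11, 14, 15]; color 2: [10, 13]; color 3: [8, 12]; color 4: [5, 6, 7, 9].

χ(G) = 4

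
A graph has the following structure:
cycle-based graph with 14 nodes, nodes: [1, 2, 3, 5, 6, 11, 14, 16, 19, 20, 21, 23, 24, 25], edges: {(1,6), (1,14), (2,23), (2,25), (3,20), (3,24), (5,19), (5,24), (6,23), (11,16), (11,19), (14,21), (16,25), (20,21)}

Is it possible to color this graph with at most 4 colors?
A valid 4-coloring: color 1: [1, 3, 5, 11, 21, 23, 25]; color 2: [2, 6, 14, 16, 19, 20, 24].
(χ(G) = 2 ≤ 4.)

Yes, G is 4-colorable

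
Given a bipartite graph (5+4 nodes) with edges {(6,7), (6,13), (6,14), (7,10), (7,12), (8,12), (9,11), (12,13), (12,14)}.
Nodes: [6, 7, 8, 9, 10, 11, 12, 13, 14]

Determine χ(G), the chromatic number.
χ(G) = 2

Clique number ω(G) = 2 (lower bound: χ ≥ ω).
The graph is bipartite (no odd cycle), so 2 colors suffice: χ(G) = 2.
A valid 2-coloring: color 1: [6, 10, 11, 12]; color 2: [7, 8, 9, 13, 14].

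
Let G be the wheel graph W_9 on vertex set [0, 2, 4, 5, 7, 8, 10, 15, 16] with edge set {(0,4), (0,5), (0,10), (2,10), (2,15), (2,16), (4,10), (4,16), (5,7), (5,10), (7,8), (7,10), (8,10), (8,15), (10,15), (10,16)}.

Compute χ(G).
χ(G) = 3

Clique number ω(G) = 3 (lower bound: χ ≥ ω).
The clique on [0, 4, 10] has size 3, forcing χ ≥ 3, and the coloring below uses 3 colors, so χ(G) = 3.
A valid 3-coloring: color 1: [10]; color 2: [0, 7, 15, 16]; color 3: [2, 4, 5, 8].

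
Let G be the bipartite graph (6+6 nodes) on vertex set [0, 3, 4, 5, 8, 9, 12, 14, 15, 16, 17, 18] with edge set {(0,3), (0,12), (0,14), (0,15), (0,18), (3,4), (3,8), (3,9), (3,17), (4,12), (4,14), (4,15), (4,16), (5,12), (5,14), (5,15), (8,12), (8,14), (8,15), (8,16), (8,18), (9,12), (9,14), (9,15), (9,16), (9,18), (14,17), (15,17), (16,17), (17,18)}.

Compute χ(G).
χ(G) = 2

Clique number ω(G) = 2 (lower bound: χ ≥ ω).
The graph is bipartite (no odd cycle), so 2 colors suffice: χ(G) = 2.
A valid 2-coloring: color 1: [3, 12, 14, 15, 16, 18]; color 2: [0, 4, 5, 8, 9, 17].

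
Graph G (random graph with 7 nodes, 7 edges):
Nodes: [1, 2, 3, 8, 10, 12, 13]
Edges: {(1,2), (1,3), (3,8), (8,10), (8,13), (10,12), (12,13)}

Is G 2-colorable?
Yes, G is 2-colorable

A valid 2-coloring: color 1: [1, 8, 12]; color 2: [2, 3, 10, 13].
(χ(G) = 2 ≤ 2.)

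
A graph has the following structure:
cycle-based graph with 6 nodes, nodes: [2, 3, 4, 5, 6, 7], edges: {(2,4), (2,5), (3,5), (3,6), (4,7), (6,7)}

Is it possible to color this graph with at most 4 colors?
Yes, G is 4-colorable

A valid 4-coloring: color 1: [4, 5, 6]; color 2: [2, 3, 7].
(χ(G) = 2 ≤ 4.)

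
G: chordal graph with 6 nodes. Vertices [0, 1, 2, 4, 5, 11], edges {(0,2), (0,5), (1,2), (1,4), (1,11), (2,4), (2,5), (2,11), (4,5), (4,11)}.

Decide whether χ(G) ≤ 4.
Yes, G is 4-colorable

A valid 4-coloring: color 1: [2]; color 2: [0, 4]; color 3: [1, 5]; color 4: [11].
(χ(G) = 4 ≤ 4.)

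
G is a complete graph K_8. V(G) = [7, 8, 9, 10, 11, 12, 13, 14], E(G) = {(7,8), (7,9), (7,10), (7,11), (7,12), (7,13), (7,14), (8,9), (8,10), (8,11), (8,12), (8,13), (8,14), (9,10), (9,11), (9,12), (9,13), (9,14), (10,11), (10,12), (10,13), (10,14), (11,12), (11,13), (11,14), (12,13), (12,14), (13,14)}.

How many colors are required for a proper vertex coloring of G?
Clique number ω(G) = 8 (lower bound: χ ≥ ω).
The clique on [7, 8, 9, 10, 11, 12, 13, 14] has size 8, forcing χ ≥ 8, and the coloring below uses 8 colors, so χ(G) = 8.
A valid 8-coloring: color 1: [13]; color 2: [7]; color 3: [12]; color 4: [9]; color 5: [11]; color 6: [14]; color 7: [8]; color 8: [10].

χ(G) = 8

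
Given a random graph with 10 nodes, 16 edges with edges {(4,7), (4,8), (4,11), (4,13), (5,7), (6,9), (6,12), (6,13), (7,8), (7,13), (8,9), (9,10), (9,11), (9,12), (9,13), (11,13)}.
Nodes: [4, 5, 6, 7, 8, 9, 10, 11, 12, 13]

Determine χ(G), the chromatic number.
Clique number ω(G) = 3 (lower bound: χ ≥ ω).
The clique on [9, 11, 13] has size 3, forcing χ ≥ 3, and the coloring below uses 3 colors, so χ(G) = 3.
A valid 3-coloring: color 1: [4, 5, 9]; color 2: [8, 10, 12, 13]; color 3: [6, 7, 11].

χ(G) = 3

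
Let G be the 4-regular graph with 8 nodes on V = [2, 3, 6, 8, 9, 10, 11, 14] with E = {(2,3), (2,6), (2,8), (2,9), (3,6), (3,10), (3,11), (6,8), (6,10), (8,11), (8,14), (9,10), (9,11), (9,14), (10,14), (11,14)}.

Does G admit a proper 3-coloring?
Yes, G is 3-colorable

A valid 3-coloring: color 1: [3, 8, 9]; color 2: [2, 10, 11]; color 3: [6, 14].
(χ(G) = 3 ≤ 3.)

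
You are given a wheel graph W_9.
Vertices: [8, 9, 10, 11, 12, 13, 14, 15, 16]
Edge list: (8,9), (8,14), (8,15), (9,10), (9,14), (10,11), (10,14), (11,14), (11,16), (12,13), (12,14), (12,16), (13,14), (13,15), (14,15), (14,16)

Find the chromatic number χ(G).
Clique number ω(G) = 3 (lower bound: χ ≥ ω).
The clique on [8, 9, 14] has size 3, forcing χ ≥ 3, and the coloring below uses 3 colors, so χ(G) = 3.
A valid 3-coloring: color 1: [14]; color 2: [9, 11, 12, 15]; color 3: [8, 10, 13, 16].

χ(G) = 3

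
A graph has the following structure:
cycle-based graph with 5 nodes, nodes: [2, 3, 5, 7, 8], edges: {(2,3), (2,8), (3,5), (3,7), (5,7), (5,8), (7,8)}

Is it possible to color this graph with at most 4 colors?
A valid 4-coloring: color 1: [3, 8]; color 2: [2, 7]; color 3: [5].
(χ(G) = 3 ≤ 4.)

Yes, G is 4-colorable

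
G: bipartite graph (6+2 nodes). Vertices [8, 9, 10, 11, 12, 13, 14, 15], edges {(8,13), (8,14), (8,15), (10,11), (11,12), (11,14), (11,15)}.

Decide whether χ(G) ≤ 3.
Yes, G is 3-colorable

A valid 3-coloring: color 1: [8, 9, 11]; color 2: [10, 12, 13, 14, 15].
(χ(G) = 2 ≤ 3.)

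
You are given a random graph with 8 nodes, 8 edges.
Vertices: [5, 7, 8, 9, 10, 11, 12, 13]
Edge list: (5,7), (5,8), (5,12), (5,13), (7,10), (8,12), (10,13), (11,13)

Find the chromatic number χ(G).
χ(G) = 3

Clique number ω(G) = 3 (lower bound: χ ≥ ω).
The clique on [5, 8, 12] has size 3, forcing χ ≥ 3, and the coloring below uses 3 colors, so χ(G) = 3.
A valid 3-coloring: color 1: [5, 9, 10, 11]; color 2: [7, 8, 13]; color 3: [12].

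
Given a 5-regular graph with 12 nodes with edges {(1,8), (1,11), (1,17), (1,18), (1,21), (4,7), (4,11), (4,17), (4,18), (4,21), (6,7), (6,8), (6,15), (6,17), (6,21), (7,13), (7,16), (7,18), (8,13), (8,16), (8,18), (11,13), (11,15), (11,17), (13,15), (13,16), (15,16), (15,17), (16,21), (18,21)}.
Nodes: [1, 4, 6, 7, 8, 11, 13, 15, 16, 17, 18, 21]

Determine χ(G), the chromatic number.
Clique number ω(G) = 3 (lower bound: χ ≥ ω).
Suppose a proper 3-coloring c exists. The clique [1, 8, 18] takes 3 distinct colors; by symmetry let c(1) = 1, c(8) = 2, c(18) = 3.
- Vertex 21: neighbors [1, 18] already have colors [1, 3] ⇒ c(21) = 2.
- Vertex 4: neighbors [21, 18] already have colors [2, 3] ⇒ c(4) = 1.
- Vertex 7: neighbors [4, 18] already have colors [1, 3] ⇒ c(7) = 2.
- Vertex 11: neighbors [1] already have colors [1]; try each remaining color.
- Case c(11) = 2:
  - Vertex 17: neighbors [1, 11] already have colors [1, 2] ⇒ c(17) = 3.
  - Vertex 15: neighbors [11, 17] already have colors [2, 3] ⇒ c(15) = 1.
  - Vertex 6: neighbors [15, 7, 17] already have colors [1, 2, 3] — all 3 colors blocked. Contradiction.
- Case c(11) = 3:
  - Vertex 13: neighbors [7, 11] already have colors [2, 3] ⇒ c(13) = 1.
  - Vertex 15: neighbors [13, 11] already have colors [1, 3] ⇒ c(15) = 2.
  - Vertex 17: neighbors [1, 15, 11] already have colors [1, 2, 3] — all 3 colors blocked. Contradiction.
Every case ends in a contradiction, so G has no proper 3-coloring (χ ≥ 4).
The coloring below uses 4 colors, so χ(G) = 4.
A valid 4-coloring: color 1: [1, 4, 6, 13]; color 2: [7, 8, 15, 21]; color 3: [16, 17, 18]; color 4: [11].

χ(G) = 4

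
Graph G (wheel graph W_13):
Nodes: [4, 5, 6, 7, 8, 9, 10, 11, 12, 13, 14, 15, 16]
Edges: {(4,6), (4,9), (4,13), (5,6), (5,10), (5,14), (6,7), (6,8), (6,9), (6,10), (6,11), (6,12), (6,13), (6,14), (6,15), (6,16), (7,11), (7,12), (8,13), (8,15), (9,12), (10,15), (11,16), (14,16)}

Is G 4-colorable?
A valid 4-coloring: color 1: [6]; color 2: [4, 8, 10, 11, 12, 14]; color 3: [5, 7, 9, 13, 15, 16].
(χ(G) = 3 ≤ 4.)

Yes, G is 4-colorable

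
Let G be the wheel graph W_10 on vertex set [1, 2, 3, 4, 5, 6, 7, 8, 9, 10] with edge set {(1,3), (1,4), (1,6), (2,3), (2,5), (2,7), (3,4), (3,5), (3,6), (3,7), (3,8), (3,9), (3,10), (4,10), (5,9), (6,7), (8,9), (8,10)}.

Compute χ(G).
χ(G) = 4

Clique number ω(G) = 3 (lower bound: χ ≥ ω).
Odd cycle [5, 2, 7, 6, 1, 4, 10, 8, 9] needs 3 colors (χ ≥ 3).
Vertex 3 is adjacent to every vertex of [1, 2, 4, 5, 6, 7, 8, 9, 10], which already need 3 colors among themselves, so 3 needs a new color (χ ≥ 4).
The coloring below uses 4 colors, so χ(G) = 4.
A valid 4-coloring: color 1: [3]; color 2: [1, 5, 7, 8]; color 3: [2, 4, 6, 9]; color 4: [10].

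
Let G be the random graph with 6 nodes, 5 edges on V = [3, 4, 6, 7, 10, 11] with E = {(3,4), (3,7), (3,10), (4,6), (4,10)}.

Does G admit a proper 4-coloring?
A valid 4-coloring: color 1: [3, 6, 11]; color 2: [4, 7]; color 3: [10].
(χ(G) = 3 ≤ 4.)

Yes, G is 4-colorable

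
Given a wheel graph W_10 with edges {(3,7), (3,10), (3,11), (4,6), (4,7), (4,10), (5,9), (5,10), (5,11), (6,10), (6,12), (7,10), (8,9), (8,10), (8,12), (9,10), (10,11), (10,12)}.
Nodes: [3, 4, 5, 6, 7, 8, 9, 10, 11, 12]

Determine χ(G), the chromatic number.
χ(G) = 4

Clique number ω(G) = 3 (lower bound: χ ≥ ω).
Odd cycle [3, 7, 4, 6, 12, 8, 9, 5, 11] needs 3 colors (χ ≥ 3).
Vertex 10 is adjacent to every vertex of [3, 4, 5, 6, 7, 8, 9, 11, 12], which already need 3 colors among themselves, so 10 needs a new color (χ ≥ 4).
The coloring below uses 4 colors, so χ(G) = 4.
A valid 4-coloring: color 1: [10]; color 2: [3, 4, 5, 12]; color 3: [6, 7, 8, 11]; color 4: [9].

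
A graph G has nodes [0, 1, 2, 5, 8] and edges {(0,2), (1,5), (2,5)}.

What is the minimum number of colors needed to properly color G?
Clique number ω(G) = 2 (lower bound: χ ≥ ω).
The graph is bipartite (no odd cycle), so 2 colors suffice: χ(G) = 2.
A valid 2-coloring: color 1: [1, 2, 8]; color 2: [0, 5].

χ(G) = 2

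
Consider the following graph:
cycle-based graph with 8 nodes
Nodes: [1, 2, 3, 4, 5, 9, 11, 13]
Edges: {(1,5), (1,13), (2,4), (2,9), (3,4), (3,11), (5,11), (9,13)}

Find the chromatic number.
Clique number ω(G) = 2 (lower bound: χ ≥ ω).
The graph is bipartite (no odd cycle), so 2 colors suffice: χ(G) = 2.
A valid 2-coloring: color 1: [2, 3, 5, 13]; color 2: [1, 4, 9, 11].

χ(G) = 2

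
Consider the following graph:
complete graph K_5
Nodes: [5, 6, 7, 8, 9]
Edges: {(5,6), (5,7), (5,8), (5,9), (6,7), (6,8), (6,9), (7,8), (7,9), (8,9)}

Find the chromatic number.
Clique number ω(G) = 5 (lower bound: χ ≥ ω).
The clique on [5, 6, 7, 8, 9] has size 5, forcing χ ≥ 5, and the coloring below uses 5 colors, so χ(G) = 5.
A valid 5-coloring: color 1: [9]; color 2: [7]; color 3: [6]; color 4: [8]; color 5: [5].

χ(G) = 5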